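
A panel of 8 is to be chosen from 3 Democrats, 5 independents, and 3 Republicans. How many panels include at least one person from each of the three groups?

Unrestricted: C(11,8) = 165 ways to pick any 8 of the 11.
Selections missing a whole group: no Democrats → C(8,8) = 1; no independents → C(6,8) = 0; no Republicans → C(8,8) = 1.
Add back selections omitting two groups (i.e. drawn from a single group): C(3,8) + C(5,8) + C(3,8) = 0.
By inclusion–exclusion: 165 − 2 + 0 = 163.

163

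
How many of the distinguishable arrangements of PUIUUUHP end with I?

105

With the last slot taken by I, it remains to arrange the other 7 letters (PUUUUHP).
Those 7 letters have P appearing twice and U appearing 4 times, giving (7)!/(4!·2!) = 105.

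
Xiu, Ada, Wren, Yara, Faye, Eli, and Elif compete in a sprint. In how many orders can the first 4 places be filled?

There are 7 choices for 1st place, 6 for 2nd, and so on down to 4 for position 4.
That gives 7 × 6 × 5 × 4 = 840.

840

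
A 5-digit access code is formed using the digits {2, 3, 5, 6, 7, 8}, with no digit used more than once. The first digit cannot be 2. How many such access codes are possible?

600

The first digit has 6−1 = 5 choices (anything except 2).
The remaining 4 digits are filled from the other 5 symbols without repetition: 5 × 4 × 3 × 2 = 120.
Total: 5 × 120 = 600.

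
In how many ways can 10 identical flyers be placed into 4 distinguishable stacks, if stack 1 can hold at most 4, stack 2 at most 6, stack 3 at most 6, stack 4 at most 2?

82

Without the upper bounds there are C(13,3) = 286 ways to split 10 among 4 stacks.
Subtract solutions that violate a single cap (substitute x_i' = x_i − (cap_i+1)): x_1 ≥ 5 gives C(8,3) = 56; x_2 ≥ 7 gives C(6,3) = 20; x_3 ≥ 7 gives C(6,3) = 20; x_4 ≥ 3 gives C(10,3) = 120. Together 216.
Add back pairs where two caps are both exceeded: 0 + 0 + 10 + 0 + 1 + 1 = 12.
By inclusion–exclusion the count is 286 − 216 + 12 = 82.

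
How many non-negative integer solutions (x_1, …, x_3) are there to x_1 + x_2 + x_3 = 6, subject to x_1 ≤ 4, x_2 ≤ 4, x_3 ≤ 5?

21

Without the upper bounds there are C(8,2) = 28 ways to split 6 among 3 variables.
Subtract solutions that violate a single cap (substitute x_i' = x_i − (cap_i+1)): x_1 ≥ 5 gives C(3,2) = 3; x_2 ≥ 5 gives C(3,2) = 3; x_3 ≥ 6 gives C(2,2) = 1. Together 7.
No two caps can be exceeded simultaneously, so the pair terms are all 0.
By inclusion–exclusion the count is 28 − 7 + 0 = 21.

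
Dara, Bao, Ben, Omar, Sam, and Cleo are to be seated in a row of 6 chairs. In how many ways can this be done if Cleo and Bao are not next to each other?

There are 6! = 720 arrangements in all. If Cleo and Bao are adjacent, merging them into one block gives 2·(5)! = 240 arrangements.
Complementary counting: 720 − 240 = 480.

480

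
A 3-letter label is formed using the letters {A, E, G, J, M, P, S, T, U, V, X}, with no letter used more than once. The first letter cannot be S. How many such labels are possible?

The first letter has 11−1 = 10 choices (anything except S).
The remaining 2 letters are filled from the other 10 symbols without repetition: 10 × 9 = 90.
Total: 10 × 90 = 900.

900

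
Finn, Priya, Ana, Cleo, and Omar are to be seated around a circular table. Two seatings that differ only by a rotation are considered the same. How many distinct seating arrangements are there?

24

Fix one person's seat to break rotational symmetry; the remaining 4 people can be arranged in (4)! = 24 ways.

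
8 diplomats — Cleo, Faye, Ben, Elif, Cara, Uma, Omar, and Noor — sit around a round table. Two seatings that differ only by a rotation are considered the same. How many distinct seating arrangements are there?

Seat Cleo anywhere (absorbing the rotational symmetry), then permute the other 7: (7)! = 5040.

5040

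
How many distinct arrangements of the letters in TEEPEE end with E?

20

Fix E in the last position and arrange the remaining 5 letters.
Those 5 letters have E appearing 3 times, giving (5)!/(3!) = 20.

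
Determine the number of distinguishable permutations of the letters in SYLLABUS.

SYLLABUS has 8 letters with L appearing twice and S appearing twice.
The number of distinct arrangements is 8!/(2!·2!) = 40320/4 = 10080.

10080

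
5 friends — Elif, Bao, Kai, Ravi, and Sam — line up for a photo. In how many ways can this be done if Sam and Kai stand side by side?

48

Glue Sam and Kai into one block (2 internal orders), leaving 4 units to arrange in a row.
That gives 2 × 4! = 2 × 24 = 48.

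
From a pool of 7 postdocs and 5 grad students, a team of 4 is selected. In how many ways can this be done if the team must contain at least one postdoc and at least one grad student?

Total 4-person selections from all 12: C(12,4) = 495.
Subtract selections that omit an entire group: no postdocs → C(5,4) = 5; no grad students → C(7,4) = 35.
Both groups omitted at once is impossible, so 495 − 40 = 455.

455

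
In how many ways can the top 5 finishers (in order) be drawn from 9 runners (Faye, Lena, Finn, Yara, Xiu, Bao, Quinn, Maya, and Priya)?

There are 9 choices for 1st place, 8 for 2nd, and so on down to 5 for position 5.
That gives 9 × 8 × 7 × 6 × 5 = 15120.

15120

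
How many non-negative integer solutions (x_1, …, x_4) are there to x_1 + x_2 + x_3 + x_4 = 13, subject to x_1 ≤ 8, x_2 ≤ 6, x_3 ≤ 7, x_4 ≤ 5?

Ignoring the caps, the number of non-negative solutions to x_1+…+x_4 = 13 is C(16,3) = 560.
Subtract solutions that violate a single cap (substitute x_i' = x_i − (cap_i+1)): x_1 ≥ 9 gives C(7,3) = 35; x_2 ≥ 7 gives C(9,3) = 84; x_3 ≥ 8 gives C(8,3) = 56; x_4 ≥ 6 gives C(10,3) = 120. Together 295.
Add back pairs where two caps are both exceeded: 0 + 0 + 0 + 0 + 1 + 0 = 1.
By inclusion–exclusion the count is 560 − 295 + 1 = 266.

266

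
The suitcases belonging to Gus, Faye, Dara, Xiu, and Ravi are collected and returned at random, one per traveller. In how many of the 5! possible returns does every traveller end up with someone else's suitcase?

Count assignments avoiding every fixed point. For any j of the 5 travellers fixed to their own suitcase, the other 5−j can be arranged in (5−j)! ways.
By inclusion–exclusion this is Σ_{j=0}^{5} (−1)^j C(5,j)·(5−j)!.
Computing: 120 − 120 + 60 − 20 + 5 − 1 = 44.

44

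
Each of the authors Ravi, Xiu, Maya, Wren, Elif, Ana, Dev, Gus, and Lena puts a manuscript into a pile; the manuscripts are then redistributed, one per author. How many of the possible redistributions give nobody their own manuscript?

This is the derangement count D_9: permutations of 9 items with no fixed point.
By inclusion–exclusion this is Σ_{j=0}^{9} (−1)^j C(9,j)·(9−j)!.
Computing: 362880 − 362880 + 181440 − 60480 + 15120 − 3024 + 504 − 72 + 9 − 1 = 133496.

133496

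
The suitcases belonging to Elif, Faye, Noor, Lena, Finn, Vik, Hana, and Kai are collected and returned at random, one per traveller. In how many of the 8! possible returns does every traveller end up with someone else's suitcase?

14833

Count assignments avoiding every fixed point. For any j of the 8 travellers fixed to their own suitcase, the other 8−j can be arranged in (8−j)! ways.
By inclusion–exclusion this is Σ_{j=0}^{8} (−1)^j C(8,j)·(8−j)!.
Computing: 40320 − 40320 + 20160 − 6720 + 1680 − 336 + 56 − 8 + 1 = 14833.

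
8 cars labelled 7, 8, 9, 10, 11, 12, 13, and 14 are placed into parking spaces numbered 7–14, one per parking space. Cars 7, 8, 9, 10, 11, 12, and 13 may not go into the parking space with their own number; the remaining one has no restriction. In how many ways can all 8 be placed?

16687

Let Aᵢ (for 7 ≤ i ≤ 13) be the placements that put car i in its forbidden parking space. Any j of these fix j positions, leaving (8−j)! ways to fill the rest, and there are C(7,j) ways to pick which j.
By inclusion–exclusion, the number of valid placements is Σ_{j=0}^{7} (−1)^j C(7,j)·(8−j)!.
Computing: 40320 − 35280 + 15120 − 4200 + 840 − 126 + 14 − 1 = 16687.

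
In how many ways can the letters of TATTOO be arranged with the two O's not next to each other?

There are 6!/(3!·2!) = 60 arrangements of TATTOO in total.
Arrangements with the O's together: treat OO as one letter, giving (5)!/(3!) = 20.
Hence 60 − 20 = 40.

40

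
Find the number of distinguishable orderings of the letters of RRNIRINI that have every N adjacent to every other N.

140

Treat the 2 copies of N as a single block. The multiset to arrange is then {NN, I, I, I, R, R, R}, 7 items in all.
That gives (7)!/(3!·3!) = 140 arrangements.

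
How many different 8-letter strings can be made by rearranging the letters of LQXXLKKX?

1680

Letter multiplicities in LQXXLKKX: K×2, L×2, Q×1, X×3.
Dividing 8! = 40320 by 3!·2!·2! = 24 for the repeated letters gives 1680.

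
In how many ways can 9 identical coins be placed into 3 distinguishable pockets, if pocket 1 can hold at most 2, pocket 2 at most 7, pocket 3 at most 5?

15

By stars and bars, unrestricted non-negative solutions to x_1+…+x_3 = 9 number C(9+2,2) = 55.
Subtract solutions that violate a single cap (substitute x_i' = x_i − (cap_i+1)): x_1 ≥ 3 gives C(8,2) = 28; x_2 ≥ 8 gives C(3,2) = 3; x_3 ≥ 6 gives C(5,2) = 10. Together 41.
Add back pairs where two caps are both exceeded: 0 + 1 + 0 = 1.
By inclusion–exclusion the count is 55 − 41 + 1 = 15.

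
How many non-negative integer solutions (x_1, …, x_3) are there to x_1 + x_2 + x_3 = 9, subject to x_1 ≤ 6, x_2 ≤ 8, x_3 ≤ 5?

Without the upper bounds there are C(11,2) = 55 ways to split 9 among 3 variables.
Subtract solutions that violate a single cap (substitute x_i' = x_i − (cap_i+1)): x_1 ≥ 7 gives C(4,2) = 6; x_2 ≥ 9 gives C(2,2) = 1; x_3 ≥ 6 gives C(5,2) = 10. Together 17.
No two caps can be exceeded simultaneously, so the pair terms are all 0.
By inclusion–exclusion the count is 55 − 17 + 0 = 38.

38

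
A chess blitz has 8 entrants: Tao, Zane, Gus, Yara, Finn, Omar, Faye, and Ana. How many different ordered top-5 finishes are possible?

This is an ordered selection of 5 from 8: P(8,5).
That gives 8 × 7 × 6 × 5 × 4 = 6720.

6720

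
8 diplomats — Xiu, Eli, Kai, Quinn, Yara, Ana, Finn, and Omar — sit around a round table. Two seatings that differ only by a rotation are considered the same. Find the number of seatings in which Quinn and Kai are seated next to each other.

1440

Glue Quinn and Kai into a block (2 internal orders). Seating 7 units around a circle gives (6)! arrangements.
So 2 × (6)! = 2 × 720 = 1440.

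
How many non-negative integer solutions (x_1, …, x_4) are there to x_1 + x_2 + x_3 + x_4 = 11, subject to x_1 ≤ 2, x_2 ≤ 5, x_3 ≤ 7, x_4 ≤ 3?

By stars and bars, unrestricted non-negative solutions to x_1+…+x_4 = 11 number C(11+3,3) = 364.
Subtract solutions that violate a single cap (substitute x_i' = x_i − (cap_i+1)): x_1 ≥ 3 gives C(11,3) = 165; x_2 ≥ 6 gives C(8,3) = 56; x_3 ≥ 8 gives C(6,3) = 20; x_4 ≥ 4 gives C(10,3) = 120. Together 361.
Add back pairs where two caps are both exceeded: 10 + 1 + 35 + 0 + 4 + 0 = 50.
By inclusion–exclusion the count is 364 − 361 + 50 = 53.

53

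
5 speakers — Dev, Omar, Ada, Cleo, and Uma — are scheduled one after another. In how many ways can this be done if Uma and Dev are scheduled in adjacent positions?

Glue Uma and Dev into one block (2 internal orders), leaving 4 units to arrange in a row.
That gives 2 × 4! = 2 × 24 = 48.

48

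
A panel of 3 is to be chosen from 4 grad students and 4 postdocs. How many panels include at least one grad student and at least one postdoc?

Total 3-person selections from all 8: C(8,3) = 56.
Selections missing a whole group: no grad students → C(4,3) = 4; no postdocs → C(4,3) = 4.
Both groups omitted at once is impossible, so 56 − 8 = 48.

48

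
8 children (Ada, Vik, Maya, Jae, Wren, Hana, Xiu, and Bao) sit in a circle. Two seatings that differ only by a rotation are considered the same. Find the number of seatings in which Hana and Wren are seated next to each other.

1440

Glue Hana and Wren into a block (2 internal orders). Seating 7 units around a circle gives (6)! arrangements.
So 2 × (6)! = 2 × 720 = 1440.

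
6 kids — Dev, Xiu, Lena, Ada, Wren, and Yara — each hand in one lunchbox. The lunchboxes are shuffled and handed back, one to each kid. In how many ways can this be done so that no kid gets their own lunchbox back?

This is the derangement count D_6: permutations of 6 items with no fixed point.
By inclusion–exclusion this is Σ_{j=0}^{6} (−1)^j C(6,j)·(6−j)!.
Computing: 720 − 720 + 360 − 120 + 30 − 6 + 1 = 265.

265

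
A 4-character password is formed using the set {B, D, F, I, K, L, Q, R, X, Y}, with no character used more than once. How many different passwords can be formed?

Choose and order 4 of the 10 symbols: the first character has 10 options, the next 9, then 8, 7.
That product is 10 × 9 × 8 × 7 = 5040.

5040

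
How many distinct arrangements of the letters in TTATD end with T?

Fix T in the last position and arrange the remaining 4 letters.
Those 4 letters have T appearing twice, giving (4)!/(2!) = 12.

12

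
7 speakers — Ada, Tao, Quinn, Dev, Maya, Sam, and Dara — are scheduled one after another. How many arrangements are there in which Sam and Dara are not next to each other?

3600

Of the 7! = 5040 arrangements, those with Sam and Dara adjacent number 2 × 6! = 1440 (treat the pair as a block with 2 internal orders).
So 5040 − 1440 = 3600 arrangements keep them apart.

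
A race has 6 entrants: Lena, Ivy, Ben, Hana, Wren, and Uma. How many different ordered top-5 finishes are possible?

720

There are 6 choices for 1st place, 5 for 2nd, and so on down to 2 for position 5.
That gives 6 × 5 × 4 × 3 × 2 = 720.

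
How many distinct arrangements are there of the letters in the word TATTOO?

60

Letter multiplicities in TATTOO: A×1, O×2, T×3.
The number of distinct arrangements is 6!/(3!·2!) = 720/12 = 60.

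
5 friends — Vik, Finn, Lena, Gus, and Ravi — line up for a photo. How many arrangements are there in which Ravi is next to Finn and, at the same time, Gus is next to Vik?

24

Treat {Ravi,Finn} as one block (2 orders) and {Gus,Vik} as another (2 orders).
That leaves 3 units to arrange: 2 × 2 × 3! = 4 × 6 = 24.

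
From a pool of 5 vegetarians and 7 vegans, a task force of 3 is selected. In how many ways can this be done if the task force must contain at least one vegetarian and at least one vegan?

Unrestricted: C(12,3) = 220 ways to pick any 3 of the 12.
Selections missing a whole group: no vegetarians → C(7,3) = 35; no vegans → C(5,3) = 10.
Both groups omitted at once is impossible, so 220 − 45 = 175.

175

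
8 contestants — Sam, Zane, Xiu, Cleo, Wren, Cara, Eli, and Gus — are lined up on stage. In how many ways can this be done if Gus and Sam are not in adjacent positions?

30240

There are 8! = 40320 arrangements in all. If Gus and Sam are adjacent, merging them into one block gives 2·(7)! = 10080 arrangements.
Complementary counting: 40320 − 10080 = 30240.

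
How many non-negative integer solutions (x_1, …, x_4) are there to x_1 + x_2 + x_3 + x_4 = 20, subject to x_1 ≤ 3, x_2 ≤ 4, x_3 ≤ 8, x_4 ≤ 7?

10

By stars and bars, unrestricted non-negative solutions to x_1+…+x_4 = 20 number C(20+3,3) = 1771.
Subtract solutions that violate a single cap (substitute x_i' = x_i − (cap_i+1)): x_1 ≥ 4 gives C(19,3) = 969; x_2 ≥ 5 gives C(18,3) = 816; x_3 ≥ 9 gives C(14,3) = 364; x_4 ≥ 8 gives C(15,3) = 455. Together 2604.
Add back pairs where two caps are both exceeded: 364 + 120 + 165 + 84 + 120 + 20 = 873.
Subtract triples: 10 + 20 + 0 + 0 = 30.
By inclusion–exclusion the count is 1771 − 2604 + 873 − 30 = 10.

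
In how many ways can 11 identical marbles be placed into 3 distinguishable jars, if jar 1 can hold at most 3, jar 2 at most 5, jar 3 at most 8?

Ignoring the caps, the number of non-negative solutions to x_1+…+x_3 = 11 is C(13,2) = 78.
Subtract solutions that violate a single cap (substitute x_i' = x_i − (cap_i+1)): x_1 ≥ 4 gives C(9,2) = 36; x_2 ≥ 6 gives C(7,2) = 21; x_3 ≥ 9 gives C(4,2) = 6. Together 63.
Add back pairs where two caps are both exceeded: 3 + 0 + 0 = 3.
By inclusion–exclusion the count is 78 − 63 + 3 = 18.

18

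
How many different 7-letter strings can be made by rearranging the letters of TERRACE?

1260

The 7 letters of TERRACE have repeats: E appearing twice and R appearing twice.
Dividing 7! = 5040 by 2!·2! = 4 for the repeated letters gives 1260.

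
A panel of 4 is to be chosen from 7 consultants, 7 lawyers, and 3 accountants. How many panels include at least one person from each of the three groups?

Unrestricted: C(17,4) = 2380 ways to pick any 4 of the 17.
Subtract selections that omit an entire group: no consultants → C(10,4) = 210; no lawyers → C(10,4) = 210; no accountants → C(14,4) = 1001.
Add back selections omitting two groups (i.e. drawn from a single group): C(7,4) + C(7,4) + C(3,4) = 70.
By inclusion–exclusion: 2380 − 1421 + 70 = 1029.

1029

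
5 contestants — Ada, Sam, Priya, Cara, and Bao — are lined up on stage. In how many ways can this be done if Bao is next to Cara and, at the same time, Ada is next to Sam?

24

Treat {Bao,Cara} as one block (2 orders) and {Ada,Sam} as another (2 orders).
That leaves 3 units to arrange: 2 × 2 × 3! = 4 × 6 = 24.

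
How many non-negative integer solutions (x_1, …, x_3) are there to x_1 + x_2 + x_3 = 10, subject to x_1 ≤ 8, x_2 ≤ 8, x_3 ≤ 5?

By stars and bars, unrestricted non-negative solutions to x_1+…+x_3 = 10 number C(10+2,2) = 66.
Subtract solutions that violate a single cap (substitute x_i' = x_i − (cap_i+1)): x_1 ≥ 9 gives C(3,2) = 3; x_2 ≥ 9 gives C(3,2) = 3; x_3 ≥ 6 gives C(6,2) = 15. Together 21.
No two caps can be exceeded simultaneously, so the pair terms are all 0.
By inclusion–exclusion the count is 66 − 21 + 0 = 45.

45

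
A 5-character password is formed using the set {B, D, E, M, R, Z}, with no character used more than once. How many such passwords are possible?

Choose and order 5 of the 6 symbols: the first character has 6 options, the next 5, and so on down to 2.
6 × 5 × 4 × 3 × 2 = 720.

720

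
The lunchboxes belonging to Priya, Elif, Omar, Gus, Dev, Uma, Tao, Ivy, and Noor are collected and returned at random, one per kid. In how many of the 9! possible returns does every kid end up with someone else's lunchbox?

Count assignments avoiding every fixed point. For any j of the 9 kids fixed to their own lunchbox, the other 9−j can be arranged in (9−j)! ways.
By inclusion–exclusion this is Σ_{j=0}^{9} (−1)^j C(9,j)·(9−j)!.
Computing: 362880 − 362880 + 181440 − 60480 + 15120 − 3024 + 504 − 72 + 9 − 1 = 133496.

133496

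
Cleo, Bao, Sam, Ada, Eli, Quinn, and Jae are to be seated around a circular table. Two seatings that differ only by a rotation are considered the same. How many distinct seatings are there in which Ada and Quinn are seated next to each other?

240

Glue Ada and Quinn into a block (2 internal orders). Seating 6 units around a circle gives (5)! arrangements.
So 2 × (5)! = 2 × 120 = 240.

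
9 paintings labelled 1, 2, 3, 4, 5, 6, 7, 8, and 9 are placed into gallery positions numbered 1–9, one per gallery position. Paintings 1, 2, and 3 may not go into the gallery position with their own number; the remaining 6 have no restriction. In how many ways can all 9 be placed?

Let Aᵢ (for i ∈ {1, 2, 3}) be the placements that put painting i in its forbidden gallery position. Any j of these fix j positions, leaving (9−j)! ways to fill the rest, and there are C(3,j) ways to pick which j.
By inclusion–exclusion, the number of valid placements is Σ_{j=0}^{3} (−1)^j C(3,j)·(9−j)!.
Computing: 362880 − 120960 + 15120 − 720 = 256320.

256320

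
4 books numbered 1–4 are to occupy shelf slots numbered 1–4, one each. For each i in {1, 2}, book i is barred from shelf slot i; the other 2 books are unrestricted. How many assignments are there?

14

Let Aᵢ (for i ∈ {1, 2}) be the placements that put book i in its forbidden shelf slot. Any j of these fix j positions, leaving (4−j)! ways to fill the rest, and there are C(2,j) ways to pick which j.
By inclusion–exclusion, the number of valid placements is Σ_{j=0}^{2} (−1)^j C(2,j)·(4−j)!.
Computing: 24 − 12 + 2 = 14.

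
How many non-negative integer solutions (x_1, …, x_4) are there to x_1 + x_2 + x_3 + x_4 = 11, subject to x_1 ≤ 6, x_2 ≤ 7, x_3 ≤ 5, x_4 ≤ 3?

Without the upper bounds there are C(14,3) = 364 ways to split 11 among 4 variables.
Subtract solutions that violate a single cap (substitute x_i' = x_i − (cap_i+1)): x_1 ≥ 7 gives C(7,3) = 35; x_2 ≥ 8 gives C(6,3) = 20; x_3 ≥ 6 gives C(8,3) = 56; x_4 ≥ 4 gives C(10,3) = 120. Together 231.
Add back pairs where two caps are both exceeded: 0 + 0 + 1 + 0 + 0 + 4 = 5.
By inclusion–exclusion the count is 364 − 231 + 5 = 138.

138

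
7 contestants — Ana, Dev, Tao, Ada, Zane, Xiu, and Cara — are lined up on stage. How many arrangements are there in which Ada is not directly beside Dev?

Of the 7! = 5040 arrangements, those with Ada and Dev adjacent number 2 × 6! = 1440 (treat the pair as a block with 2 internal orders).
So 5040 − 1440 = 3600 arrangements keep them apart.

3600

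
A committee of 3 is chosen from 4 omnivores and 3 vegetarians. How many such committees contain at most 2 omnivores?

31

Split by how many omnivores are chosen (0 through 2).
Sum: C(4,0)·C(3,3) + C(4,1)·C(3,2) + C(4,2)·C(3,1) = 1 + 12 + 18 = 31.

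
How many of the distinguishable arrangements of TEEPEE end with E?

20

Fix E in the last position and arrange the remaining 5 letters.
Those 5 letters have E appearing 3 times, giving (5)!/(3!) = 20.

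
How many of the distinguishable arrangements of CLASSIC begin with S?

360

With the first slot taken by S, it remains to arrange the other 6 letters (CLASIC).
Those 6 letters have C appearing twice, giving (6)!/(2!) = 360.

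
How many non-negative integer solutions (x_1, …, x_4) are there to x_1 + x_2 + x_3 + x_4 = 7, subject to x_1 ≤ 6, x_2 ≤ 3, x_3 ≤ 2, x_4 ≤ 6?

By stars and bars, unrestricted non-negative solutions to x_1+…+x_4 = 7 number C(7+3,3) = 120.
Subtract solutions that violate a single cap (substitute x_i' = x_i − (cap_i+1)): x_1 ≥ 7 gives C(3,3) = 1; x_2 ≥ 4 gives C(6,3) = 20; x_3 ≥ 3 gives C(7,3) = 35; x_4 ≥ 7 gives C(3,3) = 1. Together 57.
Add back pairs where two caps are both exceeded: 0 + 0 + 0 + 1 + 0 + 0 = 1.
By inclusion–exclusion the count is 120 − 57 + 1 = 64.

64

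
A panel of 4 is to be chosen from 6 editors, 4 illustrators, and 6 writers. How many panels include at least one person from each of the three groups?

Unrestricted: C(16,4) = 1820 ways to pick any 4 of the 16.
Selections missing a whole group: no editors → C(10,4) = 210; no illustrators → C(12,4) = 495; no writers → C(10,4) = 210.
Add back selections omitting two groups (i.e. drawn from a single group): C(6,4) + C(4,4) + C(6,4) = 31.
By inclusion–exclusion: 1820 − 915 + 31 = 936.

936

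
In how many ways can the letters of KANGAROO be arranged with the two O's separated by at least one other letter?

There are 8!/(2!·2!) = 10080 arrangements of KANGAROO in total.
Arrangements with the O's together: treat OO as one letter, giving (7)!/(2!) = 2520.
Subtracting, 10080 − 2520 = 7560 arrangements keep the O's apart.

7560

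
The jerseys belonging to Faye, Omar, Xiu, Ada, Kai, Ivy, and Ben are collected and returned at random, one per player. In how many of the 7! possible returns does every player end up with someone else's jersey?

Let Aᵢ be the assignments in which player i gets their old jersey. We want the size of the complement of A₁∪…∪A_7.
By inclusion–exclusion this is Σ_{j=0}^{7} (−1)^j C(7,j)·(7−j)!.
Computing: 5040 − 5040 + 2520 − 840 + 210 − 42 + 7 − 1 = 1854.

1854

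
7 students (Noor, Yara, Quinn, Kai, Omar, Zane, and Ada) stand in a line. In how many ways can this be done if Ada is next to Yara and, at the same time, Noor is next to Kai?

480

Treat {Ada,Yara} as one block (2 orders) and {Noor,Kai} as another (2 orders).
That leaves 5 units to arrange: 2 × 2 × 5! = 4 × 120 = 480.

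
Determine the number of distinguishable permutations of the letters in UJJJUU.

20

Letter multiplicities in UJJJUU: J×3, U×3.
The number of distinct arrangements is 6!/(3!·3!) = 720/36 = 20.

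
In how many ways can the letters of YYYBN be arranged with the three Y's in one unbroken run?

Treat the 3 copies of Y as a single block. The multiset to arrange is then {YYY, B, N}, 3 items in all.
All 3 items are distinct, so there are (3)! = 6 arrangements.

6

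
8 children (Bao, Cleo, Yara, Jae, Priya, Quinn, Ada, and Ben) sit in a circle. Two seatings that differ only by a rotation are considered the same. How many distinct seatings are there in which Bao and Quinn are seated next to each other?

1440

Glue Bao and Quinn into a block (2 internal orders). Seating 7 units around a circle gives (6)! arrangements.
So 2 × (6)! = 2 × 720 = 1440.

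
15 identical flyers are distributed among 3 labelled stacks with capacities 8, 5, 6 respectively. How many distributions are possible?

15

Ignoring the caps, the number of non-negative solutions to x_1+…+x_3 = 15 is C(17,2) = 136.
Subtract solutions that violate a single cap (substitute x_i' = x_i − (cap_i+1)): x_1 ≥ 9 gives C(8,2) = 28; x_2 ≥ 6 gives C(11,2) = 55; x_3 ≥ 7 gives C(10,2) = 45. Together 128.
Add back pairs where two caps are both exceeded: 1 + 0 + 6 = 7.
By inclusion–exclusion the count is 136 − 128 + 7 = 15.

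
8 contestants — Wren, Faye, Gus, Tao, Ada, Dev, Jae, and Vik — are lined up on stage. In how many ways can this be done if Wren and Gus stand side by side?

Place the 6 others and the Wren-Gus pair as 7 objects in a line; the pair has 2 internal arrangements.
That gives 2 × 7! = 2 × 5040 = 10080.

10080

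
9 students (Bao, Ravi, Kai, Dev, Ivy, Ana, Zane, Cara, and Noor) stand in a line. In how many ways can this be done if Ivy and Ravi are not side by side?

282240

Of the 9! = 362880 arrangements, those with Ivy and Ravi adjacent number 2 × 8! = 80640 (treat the pair as a block with 2 internal orders).
So 362880 − 80640 = 282240 arrangements keep them apart.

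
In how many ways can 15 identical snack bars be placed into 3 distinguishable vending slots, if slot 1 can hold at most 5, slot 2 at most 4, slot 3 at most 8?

By stars and bars, unrestricted non-negative solutions to x_1+…+x_3 = 15 number C(15+2,2) = 136.
Subtract solutions that violate a single cap (substitute x_i' = x_i − (cap_i+1)): x_1 ≥ 6 gives C(11,2) = 55; x_2 ≥ 5 gives C(12,2) = 66; x_3 ≥ 9 gives C(8,2) = 28. Together 149.
Add back pairs where two caps are both exceeded: 15 + 1 + 3 = 19.
By inclusion–exclusion the count is 136 − 149 + 19 = 6.

6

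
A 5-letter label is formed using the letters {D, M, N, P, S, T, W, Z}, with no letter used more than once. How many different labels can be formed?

6720

Choose and order 5 of the 8 symbols: the first letter has 8 options, the next 7, and so on down to 4.
That product is 8 × 7 × 6 × 5 × 4 = 6720.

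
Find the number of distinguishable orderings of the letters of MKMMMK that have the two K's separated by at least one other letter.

10

There are 6!/(4!·2!) = 15 arrangements of MKMMMK in total.
If the two K's are adjacent, glue them into one block, leaving 5 items to arrange: (5)!/(4!) = 5 ways.
Hence 15 − 5 = 10.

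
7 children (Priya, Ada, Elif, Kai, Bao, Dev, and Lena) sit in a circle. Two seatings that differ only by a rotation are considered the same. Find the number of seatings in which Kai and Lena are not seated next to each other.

480

Without the restriction there are (6)! = 720 seatings.
Those with Kai next to Lena: fuse the pair into one unit and seat 6 units around a circle — 2·(5)! = 240.
Subtracting, 720 − 240 = 480.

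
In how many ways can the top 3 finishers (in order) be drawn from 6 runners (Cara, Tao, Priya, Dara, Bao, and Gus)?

This is an ordered selection of 3 from 6: P(6,3).
That gives 6 × 5 × 4 = 120.

120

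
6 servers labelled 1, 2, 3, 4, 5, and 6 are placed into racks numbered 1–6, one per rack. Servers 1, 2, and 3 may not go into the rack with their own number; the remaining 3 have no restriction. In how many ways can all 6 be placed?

Let Aᵢ (for i ∈ {1, 2, 3}) be the placements that put server i in its forbidden rack. Any j of these fix j positions, leaving (6−j)! ways to fill the rest, and there are C(3,j) ways to pick which j.
By inclusion–exclusion, the number of valid placements is Σ_{j=0}^{3} (−1)^j C(3,j)·(6−j)!.
Computing: 720 − 360 + 72 − 6 = 426.

426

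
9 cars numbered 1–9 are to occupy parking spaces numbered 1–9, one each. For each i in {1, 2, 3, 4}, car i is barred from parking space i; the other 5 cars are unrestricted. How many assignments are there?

Let Aᵢ (for 1 ≤ i ≤ 4) be the placements that put car i in its forbidden parking space. Any j of these fix j positions, leaving (9−j)! ways to fill the rest, and there are C(4,j) ways to pick which j.
By inclusion–exclusion, the number of valid placements is Σ_{j=0}^{4} (−1)^j C(4,j)·(9−j)!.
Computing: 362880 − 161280 + 30240 − 2880 + 120 = 229080.

229080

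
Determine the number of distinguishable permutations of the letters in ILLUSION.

ILLUSION has 8 letters with I appearing twice and L appearing twice.
Dividing 8! = 40320 by 2!·2! = 4 for the repeated letters gives 10080.

10080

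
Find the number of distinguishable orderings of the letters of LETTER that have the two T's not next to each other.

There are 6!/(2!·2!) = 180 arrangements of LETTER in total.
Arrangements with the T's together: treat TT as one letter, giving (5)!/(2!) = 60.
Hence 180 − 60 = 120.

120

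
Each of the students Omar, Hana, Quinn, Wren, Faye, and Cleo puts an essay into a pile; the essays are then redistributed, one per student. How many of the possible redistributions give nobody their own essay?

265

Count assignments avoiding every fixed point. For any j of the 6 students fixed to their own essay, the other 6−j can be arranged in (6−j)! ways.
By inclusion–exclusion this is Σ_{j=0}^{6} (−1)^j C(6,j)·(6−j)!.
Computing: 720 − 720 + 360 − 120 + 30 − 6 + 1 = 265.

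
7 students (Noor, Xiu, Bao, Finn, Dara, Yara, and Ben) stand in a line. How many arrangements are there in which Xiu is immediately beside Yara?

Place the 5 others and the Xiu-Yara pair as 6 objects in a line; the pair has 2 internal arrangements.
So the count is 2·(6)! = 1440.

1440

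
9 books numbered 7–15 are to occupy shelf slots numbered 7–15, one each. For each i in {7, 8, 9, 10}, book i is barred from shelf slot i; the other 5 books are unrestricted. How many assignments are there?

Let Aᵢ (for 7 ≤ i ≤ 10) be the placements that put book i in its forbidden shelf slot. Any j of these fix j positions, leaving (9−j)! ways to fill the rest, and there are C(4,j) ways to pick which j.
By inclusion–exclusion, the number of valid placements is Σ_{j=0}^{4} (−1)^j C(4,j)·(9−j)!.
Computing: 362880 − 161280 + 30240 − 2880 + 120 = 229080.

229080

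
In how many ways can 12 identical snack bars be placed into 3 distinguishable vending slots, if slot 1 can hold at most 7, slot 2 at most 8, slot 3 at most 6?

45

Without the upper bounds there are C(14,2) = 91 ways to split 12 among 3 vending slots.
Subtract solutions that violate a single cap (substitute x_i' = x_i − (cap_i+1)): x_1 ≥ 8 gives C(6,2) = 15; x_2 ≥ 9 gives C(5,2) = 10; x_3 ≥ 7 gives C(7,2) = 21. Together 46.
No two caps can be exceeded simultaneously, so the pair terms are all 0.
By inclusion–exclusion the count is 91 − 46 + 0 = 45.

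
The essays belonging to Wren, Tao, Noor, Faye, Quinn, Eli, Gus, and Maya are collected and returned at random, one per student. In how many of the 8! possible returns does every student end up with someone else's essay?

14833

Let Aᵢ be the assignments in which student i gets their own essay. We want the size of the complement of A₁∪…∪A_8.
By inclusion–exclusion this is Σ_{j=0}^{8} (−1)^j C(8,j)·(8−j)!.
Computing: 40320 − 40320 + 20160 − 6720 + 1680 − 336 + 56 − 8 + 1 = 14833.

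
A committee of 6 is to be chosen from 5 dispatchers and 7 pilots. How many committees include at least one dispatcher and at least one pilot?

Unrestricted: C(12,6) = 924 ways to pick any 6 of the 12.
Selections missing a whole group: no dispatchers → C(7,6) = 7; no pilots → C(5,6) = 0.
Both groups omitted at once is impossible, so 924 − 7 = 917.

917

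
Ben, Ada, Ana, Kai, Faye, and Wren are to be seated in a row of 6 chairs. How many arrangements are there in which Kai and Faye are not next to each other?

Of the 6! = 720 arrangements, those with Kai and Faye adjacent number 2 × 5! = 240 (treat the pair as a block with 2 internal orders).
So 720 − 240 = 480 arrangements keep them apart.

480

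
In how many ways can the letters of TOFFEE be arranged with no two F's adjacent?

There are 6!/(2!·2!) = 180 arrangements of TOFFEE in total.
Arrangements with the F's together: treat FF as one letter, giving (5)!/(2!) = 60.
Hence 180 − 60 = 120.

120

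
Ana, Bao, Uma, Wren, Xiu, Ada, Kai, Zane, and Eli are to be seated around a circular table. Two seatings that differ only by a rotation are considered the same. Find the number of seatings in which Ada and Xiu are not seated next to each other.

30240

All circular seatings of 9 people number (8)! = 40320.
Seatings with Ada beside Xiu: treat them as a block with 2 internal orders, giving 2 × (7)! = 10080.
Subtracting, 40320 − 10080 = 30240.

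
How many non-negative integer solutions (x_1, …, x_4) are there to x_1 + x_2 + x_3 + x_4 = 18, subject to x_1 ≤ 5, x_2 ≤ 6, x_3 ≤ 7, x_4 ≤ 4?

35

Ignoring the caps, the number of non-negative solutions to x_1+…+x_4 = 18 is C(21,3) = 1330.
Subtract solutions that violate a single cap (substitute x_i' = x_i − (cap_i+1)): x_1 ≥ 6 gives C(15,3) = 455; x_2 ≥ 7 gives C(14,3) = 364; x_3 ≥ 8 gives C(13,3) = 286; x_4 ≥ 5 gives C(16,3) = 560. Together 1665.
Add back pairs where two caps are both exceeded: 56 + 35 + 120 + 20 + 84 + 56 = 371.
Subtract triples: 0 + 1 + 0 + 0 = 1.
By inclusion–exclusion the count is 1330 − 1665 + 371 − 1 = 35.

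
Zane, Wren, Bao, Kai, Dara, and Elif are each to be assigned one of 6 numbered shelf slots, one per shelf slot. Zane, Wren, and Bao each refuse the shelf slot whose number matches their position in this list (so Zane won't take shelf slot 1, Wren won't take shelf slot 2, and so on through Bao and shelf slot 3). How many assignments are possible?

Let Aᵢ (for i ∈ {1, 2, 3}) be the placements that put person i in their forbidden shelf slot. Any j of these fix j positions, leaving (6−j)! ways to fill the rest, and there are C(3,j) ways to pick which j.
By inclusion–exclusion, the number of valid placements is Σ_{j=0}^{3} (−1)^j C(3,j)·(6−j)!.
Computing: 720 − 360 + 72 − 6 = 426.

426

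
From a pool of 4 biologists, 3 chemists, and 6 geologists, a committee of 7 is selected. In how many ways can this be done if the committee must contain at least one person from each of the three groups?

1559

Unrestricted: C(13,7) = 1716 ways to pick any 7 of the 13.
Selections missing a whole group: no biologists → C(9,7) = 36; no chemists → C(10,7) = 120; no geologists → C(7,7) = 1.
Add back selections omitting two groups (i.e. drawn from a single group): C(4,7) + C(3,7) + C(6,7) = 0.
By inclusion–exclusion: 1716 − 157 + 0 = 1559.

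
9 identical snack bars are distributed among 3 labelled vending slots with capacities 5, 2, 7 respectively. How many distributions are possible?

Without the upper bounds there are C(11,2) = 55 ways to split 9 among 3 vending slots.
Subtract solutions that violate a single cap (substitute x_i' = x_i − (cap_i+1)): x_1 ≥ 6 gives C(5,2) = 10; x_2 ≥ 3 gives C(8,2) = 28; x_3 ≥ 8 gives C(3,2) = 3. Together 41.
Add back pairs where two caps are both exceeded: 1 + 0 + 0 = 1.
By inclusion–exclusion the count is 55 − 41 + 1 = 15.

15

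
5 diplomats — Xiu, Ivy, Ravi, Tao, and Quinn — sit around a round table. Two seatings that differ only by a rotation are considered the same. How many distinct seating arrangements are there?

24

Fix one person's seat to break rotational symmetry; the remaining 4 people can be arranged in (4)! = 24 ways.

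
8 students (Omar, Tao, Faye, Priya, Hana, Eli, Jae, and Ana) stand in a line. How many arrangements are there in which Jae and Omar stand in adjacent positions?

10080

Treat {Jae, Omar} as a single unit. There are 7 units to order, and the pair itself can be ordered 2 ways.
So the count is 2·(7)! = 10080.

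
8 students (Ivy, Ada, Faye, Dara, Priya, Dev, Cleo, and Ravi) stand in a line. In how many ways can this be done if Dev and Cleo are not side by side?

Of the 8! = 40320 arrangements, those with Dev and Cleo adjacent number 2 × 7! = 10080 (treat the pair as a block with 2 internal orders).
Complementary counting: 40320 − 10080 = 30240.

30240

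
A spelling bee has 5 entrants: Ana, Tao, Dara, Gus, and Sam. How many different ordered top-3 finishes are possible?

60

There are 5 choices for 1st place, 4 for 2nd, and 3 for 3rd.
That gives 5 × 4 × 3 = 60.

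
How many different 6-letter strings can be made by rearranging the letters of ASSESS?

The 6 letters of ASSESS have repeats: S appearing 4 times.
Dividing 6! = 720 by 4! = 24 for the repeated letters gives 30.

30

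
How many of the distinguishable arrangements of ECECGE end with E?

With the last slot taken by E, it remains to arrange the other 5 letters (CECGE).
Those 5 letters have C appearing twice and E appearing twice, giving (5)!/(2!·2!) = 30.

30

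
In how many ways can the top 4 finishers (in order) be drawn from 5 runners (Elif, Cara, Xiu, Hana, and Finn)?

There are 5 choices for 1st place, 4 for 2nd, and so on down to 2 for position 4.
That gives 5 × 4 × 3 × 2 = 120.

120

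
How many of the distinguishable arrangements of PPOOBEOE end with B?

Fix B in the last position and arrange the remaining 7 letters.
Those 7 letters have E appearing twice, O appearing 3 times, and P appearing twice, giving (7)!/(3!·2!·2!) = 210.

210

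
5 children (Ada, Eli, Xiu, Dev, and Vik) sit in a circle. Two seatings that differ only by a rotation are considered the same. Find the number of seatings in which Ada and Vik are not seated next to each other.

All circular seatings of 5 people number (4)! = 24.
Those with Ada next to Vik: fuse the pair into one unit and seat 4 units around a circle — 2·(3)! = 12.
Subtracting, 24 − 12 = 12.

12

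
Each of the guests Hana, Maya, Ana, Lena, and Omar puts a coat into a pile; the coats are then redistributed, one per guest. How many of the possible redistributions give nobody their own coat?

Count assignments avoiding every fixed point. For any j of the 5 guests fixed to their own coat, the other 5−j can be arranged in (5−j)! ways.
By inclusion–exclusion this is Σ_{j=0}^{5} (−1)^j C(5,j)·(5−j)!.
Computing: 120 − 120 + 60 − 20 + 5 − 1 = 44.

44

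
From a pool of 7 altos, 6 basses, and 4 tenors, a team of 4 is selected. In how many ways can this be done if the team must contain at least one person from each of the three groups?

Unrestricted: C(17,4) = 2380 ways to pick any 4 of the 17.
Subtract selections that omit an entire group: no altos → C(10,4) = 210; no basses → C(11,4) = 330; no tenors → C(13,4) = 715.
Add back selections omitting two groups (i.e. drawn from a single group): C(7,4) + C(6,4) + C(4,4) = 51.
By inclusion–exclusion: 2380 − 1255 + 51 = 1176.

1176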